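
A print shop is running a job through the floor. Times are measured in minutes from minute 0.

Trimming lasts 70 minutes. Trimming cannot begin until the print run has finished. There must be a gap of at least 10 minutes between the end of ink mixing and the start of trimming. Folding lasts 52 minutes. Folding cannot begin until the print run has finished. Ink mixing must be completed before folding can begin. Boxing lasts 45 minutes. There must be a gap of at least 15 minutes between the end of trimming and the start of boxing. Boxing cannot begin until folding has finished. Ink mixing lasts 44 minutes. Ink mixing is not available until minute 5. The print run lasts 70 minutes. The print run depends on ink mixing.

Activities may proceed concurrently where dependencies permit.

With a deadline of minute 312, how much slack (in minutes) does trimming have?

63

After its own release at minute 5, ink mixing can start at minute 5 and finishes at minute 49.
The print run waits on ink mixing (finishes minute 49), so it starts at minute 49 and finishes at 49 + 70 = minute 119.
For trimming: the print run (finishes minute 119); ink mixing (finishes minute 49, plus 10-minute gap → minute 59). Taking the maximum gives a start of minute 119, and it finishes at 119 + 70 = minute 189.

Working backward from the deadline:
Boxing has no dependents, so it just needs to finish by minute 312. Starting by 312 − 45 = minute 267 achieves that.
Trimming feeds into boxing (must start by minute 267, minus 15-minute gap → minute 252); so trimming must finish by minute 252 and therefore start by minute 182.
So trimming can start as early as minute 119 and as late as minute 182, giving 182 − 119 = 63 minutes of slack.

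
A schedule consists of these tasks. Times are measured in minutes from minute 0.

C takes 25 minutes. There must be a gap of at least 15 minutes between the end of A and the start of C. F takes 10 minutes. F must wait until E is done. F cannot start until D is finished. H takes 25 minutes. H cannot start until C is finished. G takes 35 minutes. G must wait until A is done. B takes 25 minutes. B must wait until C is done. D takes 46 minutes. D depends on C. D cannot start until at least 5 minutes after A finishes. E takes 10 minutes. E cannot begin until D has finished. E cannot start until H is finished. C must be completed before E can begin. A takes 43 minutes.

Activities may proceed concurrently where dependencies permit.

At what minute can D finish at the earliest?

129

A can start immediately at minute 0; it finishes at minute 43.
C waits on A (finishes minute 43, plus 15-minute gap → minute 58), so it starts at minute 58 and finishes at 58 + 25 = minute 83.
For D: C (finishes minute 83); A (finishes minute 43, plus 5-minute gap → minute 48). Taking the maximum gives a start of minute 83, and it finishes at 83 + 46 = minute 129.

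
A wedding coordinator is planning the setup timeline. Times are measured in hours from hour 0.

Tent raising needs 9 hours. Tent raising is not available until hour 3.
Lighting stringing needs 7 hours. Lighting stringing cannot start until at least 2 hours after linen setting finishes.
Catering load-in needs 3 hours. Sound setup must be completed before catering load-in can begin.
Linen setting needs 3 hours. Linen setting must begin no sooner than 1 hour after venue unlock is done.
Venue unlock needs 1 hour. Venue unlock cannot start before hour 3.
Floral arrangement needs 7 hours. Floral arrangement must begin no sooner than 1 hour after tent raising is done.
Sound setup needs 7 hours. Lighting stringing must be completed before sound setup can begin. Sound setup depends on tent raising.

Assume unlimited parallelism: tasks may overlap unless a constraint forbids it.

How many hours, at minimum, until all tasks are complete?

27

Tent raising waits on its own release at hour 3, so it starts at hour 3 and finishes at 3 + 9 = hour 12.
After tent raising (finishes hour 12, plus 1-hour gap → hour 13), floral arrangement can start at hour 13 and finishes at hour 20.
After its own release at hour 3, venue unlock can start at hour 3 and finishes at hour 4.
After venue unlock (finishes hour 4, plus 1-hour gap → hour 5), linen setting can start at hour 5 and finishes at hour 8.
After linen setting (finishes hour 8, plus 2-hour gap → hour 10), lighting stringing can start at hour 10 and finishes at hour 17.
For sound setup: lighting stringing (finishes hour 17); tent raising (finishes hour 12). Taking the maximum gives a start of hour 17, and it finishes at 17 + 7 = hour 24.
Catering load-in cannot begin until sound setup (finishes hour 24). It runs from hour 24 to 24 + 3 = hour 27.
All tasks are finished once the last one completes. Finish times: Venue unlock at 4, Tent raising at 12, Linen setting at 8, Floral arrangement at 20, Lighting stringing at 17, Sound setup at 24, Catering load-in at 27. The latest is hour 27.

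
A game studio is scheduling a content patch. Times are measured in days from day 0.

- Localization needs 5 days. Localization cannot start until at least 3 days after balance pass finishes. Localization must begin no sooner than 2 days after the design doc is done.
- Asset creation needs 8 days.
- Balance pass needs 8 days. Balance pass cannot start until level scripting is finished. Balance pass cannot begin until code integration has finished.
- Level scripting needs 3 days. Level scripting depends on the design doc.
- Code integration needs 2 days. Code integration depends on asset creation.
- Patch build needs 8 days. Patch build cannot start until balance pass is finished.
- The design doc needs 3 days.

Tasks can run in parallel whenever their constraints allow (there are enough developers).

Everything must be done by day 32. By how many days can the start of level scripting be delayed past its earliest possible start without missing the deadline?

Nothing blocks the design doc, so it runs from day 0 to day 3.
After the design doc (finishes day 3), level scripting can start at day 3 and finishes at day 6.

Working backward from the deadline:
Nothing follows localization; the deadline of day 32 is its only limit. It must start by 32 − 5 = day 27.
Nothing follows patch build; the deadline of day 32 is its only limit. It must start by 32 − 8 = day 24.
Balance pass feeds localization (must start by day 27, minus 3-day gap → day 24); patch build (must start by day 24). Taking the minimum, balance pass must finish by day 24 and start by 24 − 8 = day 16.
Level scripting feeds into balance pass (must start by day 16); so level scripting must finish by day 16 and therefore start by day 13.
So level scripting can start as early as day 3 and as late as day 13, giving 13 − 3 = 10 days of slack.

10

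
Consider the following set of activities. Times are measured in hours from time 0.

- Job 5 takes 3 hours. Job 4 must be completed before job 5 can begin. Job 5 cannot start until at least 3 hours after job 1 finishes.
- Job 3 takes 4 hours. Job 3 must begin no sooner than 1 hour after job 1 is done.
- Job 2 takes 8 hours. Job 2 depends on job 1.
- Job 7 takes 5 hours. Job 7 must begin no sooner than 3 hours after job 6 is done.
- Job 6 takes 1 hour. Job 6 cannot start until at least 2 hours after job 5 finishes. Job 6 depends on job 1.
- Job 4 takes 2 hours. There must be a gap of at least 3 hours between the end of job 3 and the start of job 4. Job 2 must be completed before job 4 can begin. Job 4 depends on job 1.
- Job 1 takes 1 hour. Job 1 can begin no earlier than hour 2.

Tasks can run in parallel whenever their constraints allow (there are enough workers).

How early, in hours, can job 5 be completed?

Job 1 waits on its own release at hour 2, so it starts at hour 2 and finishes at 2 + 1 = hour 3.
Job 3 cannot begin until job 1 (finishes hour 3, plus 1-hour gap → hour 4). It runs from hour 4 to 4 + 4 = hour 8.
After job 1 (finishes hour 3), job 2 can start at hour 3 and finishes at hour 11.
Job 4 cannot start until job 3 (finishes hour 8, plus 3-hour gap → hour 11); job 2 (finishes hour 11); job 1 (finishes hour 3). The controlling bound is hour 11, so job 4 finishes at 11 + 2 = hour 13.
Job 5 has to wait for job 4 (finishes hour 13); job 1 (finishes hour 3, plus 3-hour gap → hour 6). The latest of these is hour 13, so job 5 runs hour 13 to 13 + 3 = hour 16.

16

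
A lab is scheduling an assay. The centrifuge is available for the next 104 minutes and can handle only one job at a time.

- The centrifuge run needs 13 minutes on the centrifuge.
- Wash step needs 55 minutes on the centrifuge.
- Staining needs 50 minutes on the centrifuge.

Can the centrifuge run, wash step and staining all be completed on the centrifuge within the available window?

Running back to back, the jobs need 13 + 55 + 50 = 118 minutes on the centrifuge.
Since 118 > 104, they cannot all fit.

No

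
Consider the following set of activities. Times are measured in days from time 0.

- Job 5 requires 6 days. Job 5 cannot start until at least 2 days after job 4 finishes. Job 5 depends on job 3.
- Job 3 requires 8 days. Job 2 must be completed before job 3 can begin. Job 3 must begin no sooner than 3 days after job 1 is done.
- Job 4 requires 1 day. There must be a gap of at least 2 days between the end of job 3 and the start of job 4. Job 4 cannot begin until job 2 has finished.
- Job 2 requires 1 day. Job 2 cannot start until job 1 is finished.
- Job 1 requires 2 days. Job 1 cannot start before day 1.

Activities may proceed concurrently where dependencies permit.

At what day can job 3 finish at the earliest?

14

Job 1 cannot begin until its own release at day 1. It runs from day 1 to 1 + 2 = day 3.
Job 2 waits on job 1 (finishes day 3), so it starts at day 3 and finishes at 3 + 1 = day 4.
For job 3: job 2 (finishes day 4); job 1 (finishes day 3, plus 3-day gap → day 6). Taking the maximum gives a start of day 6, and it finishes at 6 + 8 = day 14.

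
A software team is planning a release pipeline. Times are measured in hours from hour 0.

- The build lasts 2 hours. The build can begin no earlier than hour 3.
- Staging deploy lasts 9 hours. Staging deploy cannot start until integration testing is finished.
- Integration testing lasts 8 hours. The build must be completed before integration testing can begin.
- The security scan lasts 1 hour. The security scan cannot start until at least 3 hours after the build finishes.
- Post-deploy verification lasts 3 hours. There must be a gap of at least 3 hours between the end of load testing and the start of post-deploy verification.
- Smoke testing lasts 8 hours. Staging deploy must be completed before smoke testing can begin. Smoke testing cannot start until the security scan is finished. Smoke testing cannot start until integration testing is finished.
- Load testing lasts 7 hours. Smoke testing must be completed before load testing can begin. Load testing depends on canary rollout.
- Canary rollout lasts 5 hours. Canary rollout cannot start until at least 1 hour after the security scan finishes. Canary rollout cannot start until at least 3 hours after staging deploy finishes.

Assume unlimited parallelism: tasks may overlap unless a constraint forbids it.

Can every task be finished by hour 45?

The build waits on its own release at hour 3, so it starts at hour 3 and finishes at 3 + 2 = hour 5.
After the build (finishes hour 5, plus 3-hour gap → hour 8), the security scan can start at hour 8 and finishes at hour 9.
Integration testing waits on the build (finishes hour 5), so it starts at hour 5 and finishes at 5 + 8 = hour 13.
Staging deploy cannot begin until integration testing (finishes hour 13). It runs from hour 13 to 13 + 9 = hour 22.
For canary rollout: the security scan (finishes hour 9, plus 1-hour gap → hour 10); staging deploy (finishes hour 22, plus 3-hour gap → hour 25). Taking the maximum gives a start of hour 25, and it finishes at 25 + 5 = hour 30.
Smoke testing cannot start until staging deploy (finishes hour 22); the security scan (finishes hour 9); integration testing (finishes hour 13). The controlling bound is hour 22, so smoke testing finishes at 22 + 8 = hour 30.
Load testing cannot start until smoke testing (finishes hour 30); canary rollout (finishes hour 30). The controlling bound is hour 30, so load testing finishes at 30 + 7 = hour 37.
After load testing (finishes hour 37, plus 3-hour gap → hour 40), post-deploy verification can start at hour 40 and finishes at hour 43.
Every task is finished by hour 43, which is no later than the deadline of 45, so the schedule is feasible.

Yes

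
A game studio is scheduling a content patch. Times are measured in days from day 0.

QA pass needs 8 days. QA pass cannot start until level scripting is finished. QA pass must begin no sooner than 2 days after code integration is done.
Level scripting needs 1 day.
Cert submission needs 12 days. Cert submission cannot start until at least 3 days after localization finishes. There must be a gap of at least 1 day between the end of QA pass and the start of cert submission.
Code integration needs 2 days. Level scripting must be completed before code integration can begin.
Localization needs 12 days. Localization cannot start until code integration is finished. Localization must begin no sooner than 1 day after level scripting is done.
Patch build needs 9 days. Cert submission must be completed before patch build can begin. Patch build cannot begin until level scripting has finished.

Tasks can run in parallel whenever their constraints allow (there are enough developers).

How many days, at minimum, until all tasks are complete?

Level scripting has no prerequisites, so it starts at day 0 and finishes at day 1.
After level scripting (finishes day 1), code integration can start at day 1 and finishes at day 3.
QA pass needs all of level scripting (finishes day 1); code integration (finishes day 3, plus 2-day gap → day 5). That puts its earliest start at day 5; it finishes at 5 + 8 = day 13.
For localization: code integration (finishes day 3); level scripting (finishes day 1, plus 1-day gap → day 2). Taking the maximum gives a start of day 3, and it finishes at 3 + 12 = day 15.
For cert submission: localization (finishes day 15, plus 3-day gap → day 18); QA pass (finishes day 13, plus 1-day gap → day 14). Taking the maximum gives a start of day 18, and it finishes at 18 + 12 = day 30.
Patch build has to wait for cert submission (finishes day 30); level scripting (finishes day 1). The latest of these is day 30, so patch build runs day 30 to 30 + 9 = day 39.
All tasks are finished once the last one completes. Finish times: Level scripting at 1, Code integration at 3, Localization at 15, QA pass at 13, Cert submission at 30, Patch build at 39. The latest is day 39.

39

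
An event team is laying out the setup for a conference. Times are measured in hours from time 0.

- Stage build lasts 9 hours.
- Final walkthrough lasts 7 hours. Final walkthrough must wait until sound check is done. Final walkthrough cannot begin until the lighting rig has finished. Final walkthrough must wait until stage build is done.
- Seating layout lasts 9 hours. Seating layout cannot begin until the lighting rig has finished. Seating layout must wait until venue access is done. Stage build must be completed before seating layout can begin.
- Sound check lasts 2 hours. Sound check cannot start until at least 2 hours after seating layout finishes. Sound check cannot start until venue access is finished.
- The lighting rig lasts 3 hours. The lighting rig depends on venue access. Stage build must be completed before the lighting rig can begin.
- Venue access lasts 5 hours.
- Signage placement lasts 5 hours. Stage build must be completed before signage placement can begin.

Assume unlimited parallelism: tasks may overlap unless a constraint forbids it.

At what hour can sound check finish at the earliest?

25

Stage build can start immediately at hour 0; it finishes at hour 9.
Nothing blocks venue access, so it runs from hour 0 to hour 5.
The lighting rig needs all of venue access (finishes hour 5); stage build (finishes hour 9). That puts its earliest start at hour 9; it finishes at 9 + 3 = hour 12.
Seating layout cannot start until the lighting rig (finishes hour 12); venue access (finishes hour 5); stage build (finishes hour 9). The controlling bound is hour 12, so seating layout finishes at 12 + 9 = hour 21.
Sound check has to wait for seating layout (finishes hour 21, plus 2-hour gap → hour 23); venue access (finishes hour 5). The latest of these is hour 23, so sound check runs hour 23 to 23 + 2 = hour 25.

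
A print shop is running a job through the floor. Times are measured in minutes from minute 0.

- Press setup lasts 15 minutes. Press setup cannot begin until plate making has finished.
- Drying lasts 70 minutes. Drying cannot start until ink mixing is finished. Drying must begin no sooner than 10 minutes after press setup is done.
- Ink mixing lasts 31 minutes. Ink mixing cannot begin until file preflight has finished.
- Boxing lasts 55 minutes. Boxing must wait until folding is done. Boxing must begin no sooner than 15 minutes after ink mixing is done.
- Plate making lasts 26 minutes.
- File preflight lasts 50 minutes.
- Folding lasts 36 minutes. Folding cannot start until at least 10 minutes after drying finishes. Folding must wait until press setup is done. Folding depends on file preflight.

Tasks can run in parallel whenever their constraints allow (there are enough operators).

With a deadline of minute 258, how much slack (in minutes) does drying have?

6

Nothing blocks plate making, so it runs from minute 0 to minute 26.
Press setup waits on plate making (finishes minute 26), so it starts at minute 26 and finishes at 26 + 15 = minute 41.
File preflight has no prerequisites, so it starts at minute 0 and finishes at minute 50.
Ink mixing waits on file preflight (finishes minute 50), so it starts at minute 50 and finishes at 50 + 31 = minute 81.
Drying needs all of ink mixing (finishes minute 81); press setup (finishes minute 41, plus 10-minute gap → minute 51). That puts its earliest start at minute 81; it finishes at 81 + 70 = minute 151.

Working backward from the deadline:
Boxing must finish by minute 258; it takes 55 minutes, so it must start by 258 − 55 = minute 203.
Folding has to be done before boxing (must start by minute 203). That means finishing by minute 203, i.e. starting by 203 − 36 = minute 167.
Drying has to be done before folding (must start by minute 167, minus 10-minute gap → minute 157). That means finishing by minute 157, i.e. starting by 157 − 70 = minute 87.
So drying can start as early as minute 81 and as late as minute 87, giving 87 − 81 = 6 minutes of slack.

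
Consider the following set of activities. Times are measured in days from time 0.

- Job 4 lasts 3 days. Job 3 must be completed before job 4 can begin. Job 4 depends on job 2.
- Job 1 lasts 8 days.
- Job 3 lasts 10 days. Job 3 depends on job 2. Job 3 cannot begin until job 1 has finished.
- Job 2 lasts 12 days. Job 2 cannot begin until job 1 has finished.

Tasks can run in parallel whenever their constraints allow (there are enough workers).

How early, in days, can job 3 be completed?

30

Nothing blocks job 1, so it runs from day 0 to day 8.
Job 2 cannot begin until job 1 (finishes day 8). It runs from day 8 to 8 + 12 = day 20.
Job 3 cannot start until job 2 (finishes day 20); job 1 (finishes day 8). The controlling bound is day 20, so job 3 finishes at 20 + 10 = day 30.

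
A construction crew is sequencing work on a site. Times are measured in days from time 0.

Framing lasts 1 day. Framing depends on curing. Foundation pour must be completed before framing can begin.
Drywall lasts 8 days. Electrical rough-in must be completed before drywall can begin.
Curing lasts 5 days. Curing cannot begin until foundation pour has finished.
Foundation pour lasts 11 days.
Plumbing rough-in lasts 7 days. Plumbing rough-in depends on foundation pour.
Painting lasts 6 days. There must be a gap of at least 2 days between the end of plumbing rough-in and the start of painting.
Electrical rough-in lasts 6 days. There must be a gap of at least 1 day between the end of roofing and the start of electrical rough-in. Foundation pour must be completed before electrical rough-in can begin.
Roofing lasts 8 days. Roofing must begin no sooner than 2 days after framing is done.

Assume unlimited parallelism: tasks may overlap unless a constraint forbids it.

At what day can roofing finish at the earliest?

Foundation pour can start immediately at day 0; it finishes at day 11.
Curing cannot begin until foundation pour (finishes day 11). It runs from day 11 to 11 + 5 = day 16.
Framing cannot start until curing (finishes day 16); foundation pour (finishes day 11). The controlling bound is day 16, so framing finishes at 16 + 1 = day 17.
Roofing cannot begin until framing (finishes day 17, plus 2-day gap → day 19). It runs from day 19 to 19 + 8 = day 27.

27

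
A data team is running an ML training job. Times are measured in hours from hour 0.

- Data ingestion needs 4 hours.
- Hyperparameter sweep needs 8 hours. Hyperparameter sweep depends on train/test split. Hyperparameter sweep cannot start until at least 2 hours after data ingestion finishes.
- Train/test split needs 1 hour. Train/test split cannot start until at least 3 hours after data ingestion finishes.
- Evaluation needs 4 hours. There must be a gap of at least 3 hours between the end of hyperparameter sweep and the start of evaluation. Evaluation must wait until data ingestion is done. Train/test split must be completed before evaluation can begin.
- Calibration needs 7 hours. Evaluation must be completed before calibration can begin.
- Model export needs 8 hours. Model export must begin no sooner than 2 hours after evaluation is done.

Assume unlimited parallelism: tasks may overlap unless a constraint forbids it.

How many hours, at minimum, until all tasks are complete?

Data ingestion has no prerequisites, so it starts at hour 0 and finishes at hour 4.
Train/test split cannot begin until data ingestion (finishes hour 4, plus 3-hour gap → hour 7). It runs from hour 7 to 7 + 1 = hour 8.
Hyperparameter sweep needs all of train/test split (finishes hour 8); data ingestion (finishes hour 4, plus 2-hour gap → hour 6). That puts its earliest start at hour 8; it finishes at 8 + 8 = hour 16.
For evaluation: hyperparameter sweep (finishes hour 16, plus 3-hour gap → hour 19); data ingestion (finishes hour 4); train/test split (finishes hour 8). Taking the maximum gives a start of hour 19, and it finishes at 19 + 4 = hour 23.
After evaluation (finishes hour 23, plus 2-hour gap → hour 25), model export can start at hour 25 and finishes at hour 33.
After evaluation (finishes hour 23), calibration can start at hour 23 and finishes at hour 30.
All tasks are finished once the last one completes. Finish times: Data ingestion at 4, Train/test split at 8, Hyperparameter sweep at 16, Evaluation at 23, Calibration at 30, Model export at 33. The latest is hour 33.

33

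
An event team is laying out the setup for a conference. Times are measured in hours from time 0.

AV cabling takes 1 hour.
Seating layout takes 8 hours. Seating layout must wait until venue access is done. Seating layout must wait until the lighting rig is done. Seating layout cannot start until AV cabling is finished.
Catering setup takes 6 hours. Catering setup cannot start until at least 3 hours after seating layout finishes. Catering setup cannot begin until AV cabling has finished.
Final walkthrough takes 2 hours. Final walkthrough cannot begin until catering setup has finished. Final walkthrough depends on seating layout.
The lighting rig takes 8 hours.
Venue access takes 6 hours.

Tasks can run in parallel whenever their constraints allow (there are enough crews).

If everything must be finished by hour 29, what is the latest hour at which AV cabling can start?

9

Final walkthrough has no dependents, so it just needs to finish by hour 29. Starting by 29 − 2 = hour 27 achieves that.
Catering setup must finish before final walkthrough (must start by hour 27). With a 6-hour duration, catering setup must start by 27 − 6 = hour 21.
Seating layout must finish in time for catering setup (must start by hour 21, minus 3-hour gap → hour 18); final walkthrough (must start by hour 27). The tightest is hour 18, so seating layout must start by 18 − 8 = hour 10.
AV cabling feeds seating layout (must start by hour 10); catering setup (must start by hour 21). Taking the minimum, AV cabling must finish by hour 10 and start by 10 − 1 = hour 9.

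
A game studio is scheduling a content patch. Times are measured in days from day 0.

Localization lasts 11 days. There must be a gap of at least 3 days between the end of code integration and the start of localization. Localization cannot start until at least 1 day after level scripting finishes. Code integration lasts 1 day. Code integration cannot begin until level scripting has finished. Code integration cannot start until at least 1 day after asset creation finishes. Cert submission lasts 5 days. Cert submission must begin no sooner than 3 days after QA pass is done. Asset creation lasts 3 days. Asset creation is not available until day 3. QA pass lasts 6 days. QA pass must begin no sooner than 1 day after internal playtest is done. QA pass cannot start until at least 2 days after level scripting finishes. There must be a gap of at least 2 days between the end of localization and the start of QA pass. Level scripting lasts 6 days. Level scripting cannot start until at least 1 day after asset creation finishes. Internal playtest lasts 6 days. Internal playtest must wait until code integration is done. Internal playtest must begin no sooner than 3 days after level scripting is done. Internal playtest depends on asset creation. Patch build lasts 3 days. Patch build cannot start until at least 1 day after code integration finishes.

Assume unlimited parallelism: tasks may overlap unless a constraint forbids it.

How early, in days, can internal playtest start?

Asset creation cannot begin until its own release at day 3. It runs from day 3 to 3 + 3 = day 6.
After asset creation (finishes day 6, plus 1-day gap → day 7), level scripting can start at day 7 and finishes at day 13.
Code integration needs all of level scripting (finishes day 13); asset creation (finishes day 6, plus 1-day gap → day 7). That puts its earliest start at day 13; it finishes at 13 + 1 = day 14.
Internal playtest waits on code integration (finishes day 14); level scripting (finishes day 13, plus 3-day gap → day 16); asset creation (finishes day 6). The latest of these is day 16, which is the earliest internal playtest can start.

16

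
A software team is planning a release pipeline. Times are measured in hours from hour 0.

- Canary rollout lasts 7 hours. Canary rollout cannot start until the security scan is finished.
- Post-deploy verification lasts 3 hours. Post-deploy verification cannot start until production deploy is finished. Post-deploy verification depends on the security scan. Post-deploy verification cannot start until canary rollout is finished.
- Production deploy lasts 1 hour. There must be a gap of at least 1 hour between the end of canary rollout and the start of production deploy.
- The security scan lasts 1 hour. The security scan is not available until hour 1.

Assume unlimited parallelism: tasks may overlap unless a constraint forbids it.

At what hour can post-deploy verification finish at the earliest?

The security scan waits on its own release at hour 1, so it starts at hour 1 and finishes at 1 + 1 = hour 2.
Canary rollout waits on the security scan (finishes hour 2), so it starts at hour 2 and finishes at 2 + 7 = hour 9.
Production deploy cannot begin until canary rollout (finishes hour 9, plus 1-hour gap → hour 10). It runs from hour 10 to 10 + 1 = hour 11.
Post-deploy verification cannot start until production deploy (finishes hour 11); the security scan (finishes hour 2); canary rollout (finishes hour 9). The controlling bound is hour 11, so post-deploy verification finishes at 11 + 3 = hour 14.

14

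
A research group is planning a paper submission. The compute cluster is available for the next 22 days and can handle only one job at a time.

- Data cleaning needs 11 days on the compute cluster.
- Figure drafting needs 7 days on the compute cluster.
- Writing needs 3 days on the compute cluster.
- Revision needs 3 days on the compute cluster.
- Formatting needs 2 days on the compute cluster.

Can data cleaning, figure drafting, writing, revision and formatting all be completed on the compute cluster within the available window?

No

Running back to back, the jobs need 11 + 7 + 3 + 3 + 2 = 26 days on the compute cluster.
Since 26 > 22, they cannot all fit.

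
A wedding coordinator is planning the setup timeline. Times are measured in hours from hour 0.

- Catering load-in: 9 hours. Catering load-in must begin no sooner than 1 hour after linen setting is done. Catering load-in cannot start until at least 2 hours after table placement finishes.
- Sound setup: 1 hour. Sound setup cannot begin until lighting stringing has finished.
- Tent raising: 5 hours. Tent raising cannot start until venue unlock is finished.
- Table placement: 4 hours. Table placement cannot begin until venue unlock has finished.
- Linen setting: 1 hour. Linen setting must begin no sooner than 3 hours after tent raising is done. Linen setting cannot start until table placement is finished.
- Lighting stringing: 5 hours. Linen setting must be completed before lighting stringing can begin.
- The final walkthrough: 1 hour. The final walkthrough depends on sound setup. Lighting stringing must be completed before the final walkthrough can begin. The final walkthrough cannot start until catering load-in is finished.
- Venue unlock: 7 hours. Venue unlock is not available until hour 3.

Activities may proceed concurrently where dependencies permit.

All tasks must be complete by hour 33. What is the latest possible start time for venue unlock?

To finish by hour 33, the final walkthrough (duration 1) must start no later than hour 32.
Sound setup must finish before the final walkthrough (must start by hour 32). With a 1-hour duration, sound setup must start by 32 − 1 = hour 31.
For lighting stringing: sound setup (must start by hour 31); the final walkthrough (must start by hour 32). The most restrictive is hour 31; with a 5-hour duration, lighting stringing must start by hour 26.
Since the final walkthrough (must start by hour 32) depends on it, catering load-in must finish by hour 32. Backing off its 9-hour duration gives a latest start of hour 23.
Linen setting has several dependents: lighting stringing (must start by hour 26); catering load-in (must start by hour 23, minus 1-hour gap → hour 22). The earliest of those limits is hour 22, so linen setting must start by 22 − 1 = hour 21.
Tent raising must finish before linen setting (must start by hour 21, minus 3-hour gap → hour 18). With a 5-hour duration, tent raising must start by 18 − 5 = hour 13.
For table placement: linen setting (must start by hour 21); catering load-in (must start by hour 23, minus 2-hour gap → hour 21). The most restrictive is hour 21; with a 4-hour duration, table placement must start by hour 17.
Venue unlock must finish in time for tent raising (must start by hour 13); table placement (must start by hour 17). The tightest is hour 13, so venue unlock must start by 13 − 7 = hour 6.

6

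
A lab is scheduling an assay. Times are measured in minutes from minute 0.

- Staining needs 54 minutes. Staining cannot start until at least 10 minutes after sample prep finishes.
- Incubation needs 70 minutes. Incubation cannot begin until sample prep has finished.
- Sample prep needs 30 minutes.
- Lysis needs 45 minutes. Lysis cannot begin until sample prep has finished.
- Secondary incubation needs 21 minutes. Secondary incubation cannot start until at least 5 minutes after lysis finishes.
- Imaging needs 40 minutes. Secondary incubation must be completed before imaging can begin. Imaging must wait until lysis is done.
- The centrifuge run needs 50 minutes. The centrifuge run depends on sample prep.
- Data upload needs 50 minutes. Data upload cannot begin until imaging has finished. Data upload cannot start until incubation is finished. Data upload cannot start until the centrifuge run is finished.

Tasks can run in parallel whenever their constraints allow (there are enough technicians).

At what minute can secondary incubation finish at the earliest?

Nothing blocks sample prep, so it runs from minute 0 to minute 30.
Lysis waits on sample prep (finishes minute 30), so it starts at minute 30 and finishes at 30 + 45 = minute 75.
Secondary incubation waits on lysis (finishes minute 75, plus 5-minute gap → minute 80), so it starts at minute 80 and finishes at 80 + 21 = minute 101.

101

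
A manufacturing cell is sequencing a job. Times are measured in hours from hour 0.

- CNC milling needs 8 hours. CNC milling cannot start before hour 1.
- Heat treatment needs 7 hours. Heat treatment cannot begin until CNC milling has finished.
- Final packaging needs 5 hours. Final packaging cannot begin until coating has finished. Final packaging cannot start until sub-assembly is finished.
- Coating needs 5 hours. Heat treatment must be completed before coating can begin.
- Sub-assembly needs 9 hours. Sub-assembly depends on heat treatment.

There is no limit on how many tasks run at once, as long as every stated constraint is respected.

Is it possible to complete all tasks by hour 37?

CNC milling waits on its own release at hour 1, so it starts at hour 1 and finishes at 1 + 8 = hour 9.
Heat treatment waits on CNC milling (finishes hour 9), so it starts at hour 9 and finishes at 9 + 7 = hour 16.
After heat treatment (finishes hour 16), sub-assembly can start at hour 16 and finishes at hour 25.
Coating cannot begin until heat treatment (finishes hour 16). It runs from hour 16 to 16 + 5 = hour 21.
Final packaging needs all of coating (finishes hour 21); sub-assembly (finishes hour 25). That puts its earliest start at hour 25; it finishes at 25 + 5 = hour 30.
Every task is finished by hour 30, which is no later than the deadline of 37, so the schedule is feasible.

Yes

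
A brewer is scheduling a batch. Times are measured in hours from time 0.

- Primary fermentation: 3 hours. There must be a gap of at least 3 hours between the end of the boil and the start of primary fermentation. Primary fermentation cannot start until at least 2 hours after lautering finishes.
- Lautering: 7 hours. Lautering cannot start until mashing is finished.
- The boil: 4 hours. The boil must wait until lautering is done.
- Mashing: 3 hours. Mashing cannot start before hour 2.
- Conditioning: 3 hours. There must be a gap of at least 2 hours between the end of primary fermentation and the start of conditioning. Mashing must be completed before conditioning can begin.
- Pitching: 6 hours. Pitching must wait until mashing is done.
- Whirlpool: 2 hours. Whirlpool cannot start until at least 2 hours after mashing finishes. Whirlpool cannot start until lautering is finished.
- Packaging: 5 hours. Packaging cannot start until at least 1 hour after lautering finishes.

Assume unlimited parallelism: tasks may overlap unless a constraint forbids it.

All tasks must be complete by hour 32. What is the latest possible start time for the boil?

17

To finish by hour 32, conditioning (duration 3) must start no later than hour 29.
Since conditioning (must start by hour 29, minus 2-hour gap → hour 27) depends on it, primary fermentation must finish by hour 27. Backing off its 3-hour duration gives a latest start of hour 24.
The boil has to be done before primary fermentation (must start by hour 24, minus 3-hour gap → hour 21). That means finishing by hour 21, i.e. starting by 21 − 4 = hour 17.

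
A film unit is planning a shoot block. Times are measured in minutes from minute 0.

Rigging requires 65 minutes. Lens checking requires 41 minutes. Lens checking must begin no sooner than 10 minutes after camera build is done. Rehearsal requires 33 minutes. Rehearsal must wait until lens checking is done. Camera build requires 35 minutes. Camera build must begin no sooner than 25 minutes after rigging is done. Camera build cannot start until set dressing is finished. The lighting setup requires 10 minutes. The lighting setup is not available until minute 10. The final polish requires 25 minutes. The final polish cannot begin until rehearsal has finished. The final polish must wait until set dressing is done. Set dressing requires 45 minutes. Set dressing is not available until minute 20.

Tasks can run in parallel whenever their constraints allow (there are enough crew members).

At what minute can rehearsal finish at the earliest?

After its own release at minute 20, set dressing can start at minute 20 and finishes at minute 65.
Rigging can start immediately at minute 0; it finishes at minute 65.
Camera build cannot start until rigging (finishes minute 65, plus 25-minute gap → minute 90); set dressing (finishes minute 65). The controlling bound is minute 90, so camera build finishes at 90 + 35 = minute 125.
Lens checking waits on camera build (finishes minute 125, plus 10-minute gap → minute 135), so it starts at minute 135 and finishes at 135 + 41 = minute 176.
After lens checking (finishes minute 176), rehearsal can start at minute 176 and finishes at minute 209.

209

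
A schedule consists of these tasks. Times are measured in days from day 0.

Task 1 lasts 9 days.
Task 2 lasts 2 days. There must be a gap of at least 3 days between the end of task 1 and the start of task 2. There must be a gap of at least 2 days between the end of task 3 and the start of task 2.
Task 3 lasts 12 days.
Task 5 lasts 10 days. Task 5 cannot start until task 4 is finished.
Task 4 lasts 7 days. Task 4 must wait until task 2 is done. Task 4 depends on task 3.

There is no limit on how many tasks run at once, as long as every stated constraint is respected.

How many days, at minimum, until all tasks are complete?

33

Task 3 can start immediately at day 0; it finishes at day 12.
Task 1 has no prerequisites, so it starts at day 0 and finishes at day 9.
Task 2 cannot start until task 1 (finishes day 9, plus 3-day gap → day 12); task 3 (finishes day 12, plus 2-day gap → day 14). The controlling bound is day 14, so task 2 finishes at 14 + 2 = day 16.
Task 4 has to wait for task 2 (finishes day 16); task 3 (finishes day 12). The latest of these is day 16, so task 4 runs day 16 to 16 + 7 = day 23.
After task 4 (finishes day 23), task 5 can start at day 23 and finishes at day 33.
All tasks are finished once the last one completes. Finish times: Task 1 at 9, Task 2 at 16, Task 3 at 12, Task 4 at 23, Task 5 at 33. The latest is day 33.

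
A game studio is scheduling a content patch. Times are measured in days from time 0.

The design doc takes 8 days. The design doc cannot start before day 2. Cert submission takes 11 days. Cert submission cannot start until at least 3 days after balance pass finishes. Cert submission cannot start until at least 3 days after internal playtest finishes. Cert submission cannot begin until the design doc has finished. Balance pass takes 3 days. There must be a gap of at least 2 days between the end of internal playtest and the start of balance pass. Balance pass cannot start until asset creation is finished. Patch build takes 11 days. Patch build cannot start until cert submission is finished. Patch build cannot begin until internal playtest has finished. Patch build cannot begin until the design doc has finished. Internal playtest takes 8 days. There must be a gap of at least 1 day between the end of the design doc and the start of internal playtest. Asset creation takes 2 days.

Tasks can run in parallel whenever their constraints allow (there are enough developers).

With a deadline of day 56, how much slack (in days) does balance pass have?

7

Nothing blocks asset creation, so it runs from day 0 to day 2.
After its own release at day 2, the design doc can start at day 2 and finishes at day 10.
After the design doc (finishes day 10, plus 1-day gap → day 11), internal playtest can start at day 11 and finishes at day 19.
Balance pass needs all of internal playtest (finishes day 19, plus 2-day gap → day 21); asset creation (finishes day 2). That puts its earliest start at day 21; it finishes at 21 + 3 = day 24.

Working backward from the deadline:
Patch build must finish by day 56; it takes 11 days, so it must start by 56 − 11 = day 45.
Cert submission must finish before patch build (must start by day 45). With an 11-day duration, cert submission must start by 45 − 11 = day 34.
Balance pass has to be done before cert submission (must start by day 34, minus 3-day gap → day 31). That means finishing by day 31, i.e. starting by 31 − 3 = day 28.
So balance pass can start as early as day 21 and as late as day 28, giving 28 − 21 = 7 days of slack.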